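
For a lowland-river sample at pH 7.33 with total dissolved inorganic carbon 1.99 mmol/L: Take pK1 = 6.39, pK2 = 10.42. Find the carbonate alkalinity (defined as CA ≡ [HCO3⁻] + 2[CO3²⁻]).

CA = 1.79 mmol/L

CA = [HCO3⁻] + 2[CO3²⁻] = (α₁ + 2α₂)·DIC
At pH 7.33: [H⁺]/K1 = 10^-0.94 = 0.11482, K2/[H⁺] = 10^-3.09 = 0.00081283
α₁ = 1/(1 + 0.11482 + 0.00081283) = 1/1.1156 = 0.8964; α₂ = α₁·K2/[H⁺] = 0.0007286
α₁ + 2α₂ = 0.8978
CA = 0.8978 × 1.99 = 1.79 mmol/L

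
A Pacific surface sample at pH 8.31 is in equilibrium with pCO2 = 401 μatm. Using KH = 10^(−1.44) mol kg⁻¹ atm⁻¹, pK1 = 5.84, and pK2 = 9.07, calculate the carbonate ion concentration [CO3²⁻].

[CO3²⁻] = 0.747 mmol/kg

[CO2*] = KH · pCO2 = 10^(−1.44) × 401×10^-6 = 1.456×10^-5 mol/kg
α₀ = 1/(1 + K1/[H⁺] + K1K2/[H⁺]²) = 1/(1 + 10^+2.47 + 10^+1.71) = 0.002878
DIC = [CO2*]/α₀ = 1.456×10^-5 / 0.002878 = 5.058 mmol/kg
[CO3²⁻] = α₂·DIC; α₂ = 0.1476, so [CO3²⁻] = 0.1476 × 5.058 = 0.747 mmol/kg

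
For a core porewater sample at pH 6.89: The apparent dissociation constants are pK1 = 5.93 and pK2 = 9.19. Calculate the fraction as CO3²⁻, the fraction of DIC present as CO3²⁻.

α₂ = 0.00450

α₂ = 1 / (1 + [H⁺]/K2 + [H⁺]²/(K1K2)) = 1 / (1 + 10^+2.30 + 10^+1.34)
   = 1 / (1 + 199.53 + 21.878) = 1/222.40 = 0.004496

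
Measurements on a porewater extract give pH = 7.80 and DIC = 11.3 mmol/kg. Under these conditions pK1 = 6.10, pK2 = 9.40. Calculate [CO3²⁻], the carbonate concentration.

α₂ = 1 / (1 + [H⁺]/K2 + [H⁺]²/(K1K2)) = 1 / (1 + 10^+1.60 + 10^-0.10)
   = 1 / (1 + 39.811 + 0.79433) = 1/41.605 = 0.02404
[CO3²⁻] = α₂ × DIC = 0.02404 × 11.3 = 0.272 mmol/kg

[CO3²⁻] = 0.272 mmol/kg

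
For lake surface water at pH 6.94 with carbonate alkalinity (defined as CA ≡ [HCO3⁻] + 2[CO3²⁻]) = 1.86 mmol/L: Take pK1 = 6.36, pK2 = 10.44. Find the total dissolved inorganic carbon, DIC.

DIC = 2.35 mmol/L

CA = [HCO3⁻] + 2[CO3²⁻] = (α₁ + 2α₂)·DIC
At pH 6.94: [H⁺]/K1 = 10^-0.58 = 0.26303, K2/[H⁺] = 10^-3.50 = 0.00031623
α₁ = 1/(1 + 0.26303 + 0.00031623) = 1/1.2633 = 0.7916; α₂ = α₁·K2/[H⁺] = 0.0002503
α₁ + 2α₂ = 0.7921
DIC = CA / (α₁ + 2α₂) = 1.86 / 0.7921 = 2.35 mmol/L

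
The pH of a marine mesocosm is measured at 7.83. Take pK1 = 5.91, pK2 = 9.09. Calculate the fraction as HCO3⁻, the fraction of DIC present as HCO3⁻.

α₁ = 1 / (1 + [H⁺]/K1 + K2/[H⁺]) = 1 / (1 + 10^-1.92 + 10^-1.26)
   = 1 / (1 + 0.012023 + 0.054954) = 1/1.0670 = 0.9372

α₁ = 0.937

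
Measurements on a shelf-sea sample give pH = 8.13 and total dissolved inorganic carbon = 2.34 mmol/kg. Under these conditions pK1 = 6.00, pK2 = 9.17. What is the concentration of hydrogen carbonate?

α₁ = 1 / (1 + [H⁺]/K1 + K2/[H⁺]) = 1 / (1 + 10^-2.13 + 10^-1.04)
   = 1 / (1 + 0.0074131 + 0.091201) = 1/1.0986 = 0.9102
[HCO3⁻] = α₁ × DIC = 0.9102 × 2.34 = 2.13 mmol/kg

[HCO3⁻] = 2.13 mmol/kg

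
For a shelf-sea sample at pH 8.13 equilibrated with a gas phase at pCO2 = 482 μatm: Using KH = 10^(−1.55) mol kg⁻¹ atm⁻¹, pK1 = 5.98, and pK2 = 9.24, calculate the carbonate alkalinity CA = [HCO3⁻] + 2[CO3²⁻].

CA = 2.22 mmol/kg

[CO2*] = KH · pCO2 = 10^(−1.55) × 482×10^-6 = 1.358×10^-5 mol/kg
α₀ = 1/(1 + K1/[H⁺] + K1K2/[H⁺]²) = 1/(1 + 10^+2.15 + 10^+1.04) = 0.006527
DIC = [CO2*]/α₀ = 1.358×10^-5 / 0.006527 = 2.081 mmol/kg
CA = (α₁ + 2α₂)·DIC = (0.9219 + 2×0.07156) × 2.081 = 2.22 mmol/kg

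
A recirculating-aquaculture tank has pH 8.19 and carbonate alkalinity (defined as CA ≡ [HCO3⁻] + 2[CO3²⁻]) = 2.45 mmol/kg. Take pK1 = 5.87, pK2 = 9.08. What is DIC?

DIC = 2.21 mmol/kg

CA = [HCO3⁻] + 2[CO3²⁻] = (α₁ + 2α₂)·DIC
At pH 8.19: [H⁺]/K1 = 10^-2.32 = 0.0047863, K2/[H⁺] = 10^-0.89 = 0.12882
α₁ = 1/(1 + 0.0047863 + 0.12882) = 1/1.1336 = 0.8821; α₂ = α₁·K2/[H⁺] = 0.1136
α₁ + 2α₂ = 1.1094
DIC = CA / (α₁ + 2α₂) = 2.45 / 1.1094 = 2.21 mmol/kg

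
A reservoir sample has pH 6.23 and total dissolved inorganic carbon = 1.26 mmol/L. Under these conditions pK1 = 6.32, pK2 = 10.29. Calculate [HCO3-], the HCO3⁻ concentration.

[HCO3⁻] = 0.565 mmol/L

α₁ = 1 / (1 + [H⁺]/K1 + K2/[H⁺]) = 1 / (1 + 10^+0.09 + 10^-4.06)
   = 1 / (1 + 1.2303 + 8.7096×10^-5) = 1/2.2304 = 0.4484
[HCO3⁻] = α₁ × DIC = 0.4484 × 1.26 = 0.565 mmol/L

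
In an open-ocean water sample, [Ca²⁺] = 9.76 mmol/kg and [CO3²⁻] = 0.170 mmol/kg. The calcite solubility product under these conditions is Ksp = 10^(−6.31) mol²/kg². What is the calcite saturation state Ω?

Ksp = 10^(−6.31) = 4.898×10^-7
Ω = [Ca²⁺][CO3²⁻]/Ksp = (9.76×10^-3)(0.170×10^-3) / 4.898×10^-7 = 3.39

Ω = 3.39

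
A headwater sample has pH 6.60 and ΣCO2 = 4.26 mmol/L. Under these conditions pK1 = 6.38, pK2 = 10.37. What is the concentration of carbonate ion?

α₂ = 1 / (1 + [H⁺]/K2 + [H⁺]²/(K1K2)) = 1 / (1 + 10^+3.77 + 10^+3.55)
   = 1 / (1 + 5888.4 + 3548.1) = 1/9437.6 = 0.0001060
[CO3²⁻] = α₂ × DIC = 0.0001060 × 4.26 = 0.000451 mmol/L = 0.451 μmol/L

[CO3²⁻] = 0.451 μmol/L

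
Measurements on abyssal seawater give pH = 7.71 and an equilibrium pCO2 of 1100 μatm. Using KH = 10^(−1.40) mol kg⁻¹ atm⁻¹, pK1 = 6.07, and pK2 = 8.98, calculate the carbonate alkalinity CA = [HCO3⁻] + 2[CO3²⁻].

CA = 2.12 mmol/kg

[CO2*] = KH · pCO2 = 10^(−1.40) × 1100×10^-6 = 4.379×10^-5 mol/kg
α₀ = 1/(1 + K1/[H⁺] + K1K2/[H⁺]²) = 1/(1 + 10^+1.64 + 10^+0.37) = 0.02128
DIC = [CO2*]/α₀ = 4.379×10^-5 / 0.02128 = 2.058 mmol/kg
CA = (α₁ + 2α₂)·DIC = (0.9288 + 2×0.04988) × 2.058 = 2.12 mmol/kg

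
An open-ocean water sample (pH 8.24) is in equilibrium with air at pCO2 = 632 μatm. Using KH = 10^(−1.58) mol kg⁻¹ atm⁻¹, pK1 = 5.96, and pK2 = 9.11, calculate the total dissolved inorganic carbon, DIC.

[CO2*] = KH · pCO2 = 10^(−1.58) × 632×10^-6 = 1.662×10^-5 mol/kg
α₀ = 1/(1 + K1/[H⁺] + K1K2/[H⁺]²) = 1/(1 + 10^+2.28 + 10^+1.41) = 0.004603
DIC = [CO2*]/α₀ = 1.662×10^-5 / 0.004603 = 3.61 mmol/kg

DIC = 3.61 mmol/kg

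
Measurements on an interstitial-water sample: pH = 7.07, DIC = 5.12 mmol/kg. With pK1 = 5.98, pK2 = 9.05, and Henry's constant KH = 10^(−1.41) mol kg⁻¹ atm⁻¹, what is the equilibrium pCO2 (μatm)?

α₀ = 1 / (1 + K1/[H⁺] + K1K2/[H⁺]²) = 1 / (1 + 10^+1.09 + 10^-0.89)
   = 1 / (1 + 12.303 + 0.12882) = 1/13.432 = 0.07445
[CO2*] = α₀ × DIC = 0.07445 × 5.12 = 0.3812 mmol/kg
pCO2 = [CO2*]/KH = 3.812×10^-4 / 3.890×10^-2 = 9800 μatm

pCO2 = 9800 μatm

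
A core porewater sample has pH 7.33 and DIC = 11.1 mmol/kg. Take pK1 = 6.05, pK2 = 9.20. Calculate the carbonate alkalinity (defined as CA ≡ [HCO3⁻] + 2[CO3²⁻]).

CA = [HCO3⁻] + 2[CO3²⁻] = (α₁ + 2α₂)·DIC
At pH 7.33: [H⁺]/K1 = 10^-1.28 = 0.052481, K2/[H⁺] = 10^-1.87 = 0.013490
α₁ = 1/(1 + 0.052481 + 0.013490) = 1/1.0660 = 0.9381; α₂ = α₁·K2/[H⁺] = 0.01265
α₁ + 2α₂ = 0.9634
CA = 0.9634 × 11.1 = 10.7 mmol/kg

CA = 10.7 mmol/kg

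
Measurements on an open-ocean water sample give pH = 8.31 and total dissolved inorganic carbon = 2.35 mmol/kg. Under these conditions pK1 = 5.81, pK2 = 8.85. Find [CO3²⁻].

[CO3²⁻] = 0.525 mmol/kg

α₂ = 1 / (1 + [H⁺]/K2 + [H⁺]²/(K1K2)) = 1 / (1 + 10^+0.54 + 10^-1.96)
   = 1 / (1 + 3.4674 + 0.010965) = 1/4.4783 = 0.2233
[CO3²⁻] = α₂ × DIC = 0.2233 × 2.35 = 0.525 mmol/kg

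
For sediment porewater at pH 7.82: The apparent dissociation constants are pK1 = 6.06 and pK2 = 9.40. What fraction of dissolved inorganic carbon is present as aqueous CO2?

α₀ = 0.0167

α₀ = 1 / (1 + K1/[H⁺] + K1K2/[H⁺]²) = 1 / (1 + 10^+1.76 + 10^+0.18)
   = 1 / (1 + 57.544 + 1.5136) = 1/60.058 = 0.01665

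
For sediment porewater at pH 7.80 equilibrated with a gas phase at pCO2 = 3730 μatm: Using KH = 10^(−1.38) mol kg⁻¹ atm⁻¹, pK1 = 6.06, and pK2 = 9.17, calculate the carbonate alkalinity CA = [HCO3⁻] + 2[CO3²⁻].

CA = 9.27 mmol/kg

[CO2*] = KH · pCO2 = 10^(−1.38) × 3730×10^-6 = 1.555×10^-4 mol/kg
α₀ = 1/(1 + K1/[H⁺] + K1K2/[H⁺]²) = 1/(1 + 10^+1.74 + 10^+0.37) = 0.01715
DIC = [CO2*]/α₀ = 1.555×10^-4 / 0.01715 = 9.065 mmol/kg
CA = (α₁ + 2α₂)·DIC = (0.9426 + 2×0.04021) × 9.065 = 9.27 mmol/kg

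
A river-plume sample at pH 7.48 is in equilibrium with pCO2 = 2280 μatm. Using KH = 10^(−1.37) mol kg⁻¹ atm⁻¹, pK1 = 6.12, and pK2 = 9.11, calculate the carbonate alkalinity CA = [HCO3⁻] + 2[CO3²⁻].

[CO2*] = KH · pCO2 = 10^(−1.37) × 2280×10^-6 = 9.726×10^-5 mol/kg
α₀ = 1/(1 + K1/[H⁺] + K1K2/[H⁺]²) = 1/(1 + 10^+1.36 + 10^-0.27) = 0.04091
DIC = [CO2*]/α₀ = 9.726×10^-5 / 0.04091 = 2.378 mmol/kg
CA = (α₁ + 2α₂)·DIC = (0.9371 + 2×0.02197) × 2.378 = 2.33 mmol/kg

CA = 2.33 mmol/kg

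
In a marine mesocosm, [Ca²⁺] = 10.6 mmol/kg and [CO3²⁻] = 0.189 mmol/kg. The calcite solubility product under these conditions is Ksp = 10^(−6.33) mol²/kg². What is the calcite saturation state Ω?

Ksp = 10^(−6.33) = 4.677×10^-7
Ω = [Ca²⁺][CO3²⁻]/Ksp = (10.6×10^-3)(0.189×10^-3) / 4.677×10^-7 = 4.28

Ω = 4.28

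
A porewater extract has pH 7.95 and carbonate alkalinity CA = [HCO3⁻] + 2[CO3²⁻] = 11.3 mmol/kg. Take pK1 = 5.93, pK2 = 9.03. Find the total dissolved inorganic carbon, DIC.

DIC = 10.6 mmol/kg

CA = [HCO3⁻] + 2[CO3²⁻] = (α₁ + 2α₂)·DIC
At pH 7.95: [H⁺]/K1 = 10^-2.02 = 0.0095499, K2/[H⁺] = 10^-1.08 = 0.083176
α₁ = 1/(1 + 0.0095499 + 0.083176) = 1/1.0927 = 0.9151; α₂ = α₁·K2/[H⁺] = 0.07612
α₁ + 2α₂ = 1.0674
DIC = CA / (α₁ + 2α₂) = 11.3 / 1.0674 = 10.6 mmol/kg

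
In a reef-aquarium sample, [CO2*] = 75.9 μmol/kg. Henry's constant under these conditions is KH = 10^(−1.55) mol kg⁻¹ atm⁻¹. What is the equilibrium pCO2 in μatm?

pCO2 = 2690 μatm

KH = 10^(−1.55) = 2.818×10^-2 mol kg⁻¹ atm⁻¹
pCO2 = [CO2*]/KH = 75.9×10^-6 / 2.818×10^-2 = 2.69×10^-3 atm = 2690 μatm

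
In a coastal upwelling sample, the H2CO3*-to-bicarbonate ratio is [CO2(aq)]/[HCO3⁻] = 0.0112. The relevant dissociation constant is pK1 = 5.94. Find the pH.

pH = 7.89

From K1 = [H⁺][HCO3⁻]/[CO2(aq)]:  pH = pK1 − log₁₀([CO2(aq)]/[HCO3⁻])
log₁₀(0.0112) = -1.951
pH = 5.94 − (-1.951) = 7.89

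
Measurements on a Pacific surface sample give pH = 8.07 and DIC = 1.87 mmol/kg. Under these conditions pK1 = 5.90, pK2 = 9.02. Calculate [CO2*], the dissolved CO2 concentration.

[CO2*] = 11.3 μmol/kg

α₀ = 1 / (1 + K1/[H⁺] + K1K2/[H⁺]²) = 1 / (1 + 10^+2.17 + 10^+1.22)
   = 1 / (1 + 147.91 + 16.596) = 1/165.51 = 0.006042
[CO2*] = α₀ × DIC = 0.006042 × 1.87 = 0.0113 mmol/kg = 11.3 μmol/kg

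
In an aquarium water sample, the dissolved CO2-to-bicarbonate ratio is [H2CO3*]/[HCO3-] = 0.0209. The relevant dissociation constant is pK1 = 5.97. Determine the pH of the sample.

From K1 = [H⁺][HCO3-]/[H2CO3*]:  pH = pK1 − log₁₀([H2CO3*]/[HCO3-])
log₁₀(0.0209) = -1.680
pH = 5.97 − (-1.680) = 7.65

pH = 7.65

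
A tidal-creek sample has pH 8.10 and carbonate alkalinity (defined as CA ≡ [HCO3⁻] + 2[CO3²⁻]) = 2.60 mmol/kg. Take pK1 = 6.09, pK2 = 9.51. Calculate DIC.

CA = [HCO3⁻] + 2[CO3²⁻] = (α₁ + 2α₂)·DIC
At pH 8.10: [H⁺]/K1 = 10^-2.01 = 0.0097724, K2/[H⁺] = 10^-1.41 = 0.038905
α₁ = 1/(1 + 0.0097724 + 0.038905) = 1/1.0487 = 0.9536; α₂ = α₁·K2/[H⁺] = 0.03710
α₁ + 2α₂ = 1.0278
DIC = CA / (α₁ + 2α₂) = 2.60 / 1.0278 = 2.53 mmol/kg

DIC = 2.53 mmol/kg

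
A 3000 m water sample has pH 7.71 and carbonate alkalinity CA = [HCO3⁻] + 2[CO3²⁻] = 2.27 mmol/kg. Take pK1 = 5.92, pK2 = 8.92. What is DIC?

DIC = 2.18 mmol/kg

CA = [HCO3⁻] + 2[CO3²⁻] = (α₁ + 2α₂)·DIC
At pH 7.71: [H⁺]/K1 = 10^-1.79 = 0.016218, K2/[H⁺] = 10^-1.21 = 0.061660
α₁ = 1/(1 + 0.016218 + 0.061660) = 1/1.0779 = 0.9277; α₂ = α₁·K2/[H⁺] = 0.05720
α₁ + 2α₂ = 1.0422
DIC = CA / (α₁ + 2α₂) = 2.27 / 1.0422 = 2.18 mmol/kg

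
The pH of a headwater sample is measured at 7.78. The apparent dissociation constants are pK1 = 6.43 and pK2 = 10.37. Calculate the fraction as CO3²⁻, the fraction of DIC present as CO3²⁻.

α₂ = 0.00245

α₂ = 1 / (1 + [H⁺]/K2 + [H⁺]²/(K1K2)) = 1 / (1 + 10^+2.59 + 10^+1.24)
   = 1 / (1 + 389.05 + 17.378) = 1/407.42 = 0.002454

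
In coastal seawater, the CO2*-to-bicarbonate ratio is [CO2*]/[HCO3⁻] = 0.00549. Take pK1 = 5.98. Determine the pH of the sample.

pH = 8.24

From K1 = [H⁺][HCO3⁻]/[CO2*]:  pH = pK1 − log₁₀([CO2*]/[HCO3⁻])
log₁₀(0.00549) = -2.260
pH = 5.98 − (-2.260) = 8.24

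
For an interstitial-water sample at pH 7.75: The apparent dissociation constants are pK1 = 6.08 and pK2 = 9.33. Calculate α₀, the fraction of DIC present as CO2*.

α₀ = 1 / (1 + K1/[H⁺] + K1K2/[H⁺]²) = 1 / (1 + 10^+1.67 + 10^+0.09)
   = 1 / (1 + 46.774 + 1.2303) = 1/49.004 = 0.02041

α₀ = 0.0204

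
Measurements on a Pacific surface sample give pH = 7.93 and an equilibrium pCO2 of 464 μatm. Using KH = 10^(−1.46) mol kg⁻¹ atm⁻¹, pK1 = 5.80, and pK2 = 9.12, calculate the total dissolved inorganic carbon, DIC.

[CO2*] = KH · pCO2 = 10^(−1.46) × 464×10^-6 = 1.609×10^-5 mol/kg
α₀ = 1/(1 + K1/[H⁺] + K1K2/[H⁺]²) = 1/(1 + 10^+2.13 + 10^+0.94) = 0.006915
DIC = [CO2*]/α₀ = 1.609×10^-5 / 0.006915 = 2.33 mmol/kg

DIC = 2.33 mmol/kg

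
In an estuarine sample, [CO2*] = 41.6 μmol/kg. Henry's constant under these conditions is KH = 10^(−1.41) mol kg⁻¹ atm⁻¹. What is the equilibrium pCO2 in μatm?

pCO2 = 1070 μatm

KH = 10^(−1.41) = 3.890×10^-2 mol kg⁻¹ atm⁻¹
pCO2 = [CO2*]/KH = 41.6×10^-6 / 3.890×10^-2 = 1.07×10^-3 atm = 1070 μatm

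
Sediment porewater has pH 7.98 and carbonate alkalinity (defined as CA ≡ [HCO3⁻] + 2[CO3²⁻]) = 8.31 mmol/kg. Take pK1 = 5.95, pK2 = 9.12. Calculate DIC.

DIC = 7.85 mmol/kg

CA = [HCO3⁻] + 2[CO3²⁻] = (α₁ + 2α₂)·DIC
At pH 7.98: [H⁺]/K1 = 10^-2.03 = 0.0093325, K2/[H⁺] = 10^-1.14 = 0.072444
α₁ = 1/(1 + 0.0093325 + 0.072444) = 1/1.0818 = 0.9244; α₂ = α₁·K2/[H⁺] = 0.06697
α₁ + 2α₂ = 1.0583
DIC = CA / (α₁ + 2α₂) = 8.31 / 1.0583 = 7.85 mmol/kg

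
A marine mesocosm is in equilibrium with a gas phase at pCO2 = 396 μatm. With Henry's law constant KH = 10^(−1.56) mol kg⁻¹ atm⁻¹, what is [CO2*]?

[CO2*] = 10.9 μmol/kg

KH = 10^(−1.56) = 2.754×10^-2 mol kg⁻¹ atm⁻¹
[CO2*] = KH · pCO2 = 2.754×10^-2 × 396×10^-6 atm = 1.09×10^-5 mol/kg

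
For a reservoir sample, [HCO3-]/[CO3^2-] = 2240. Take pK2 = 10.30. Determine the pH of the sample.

From K2 = [H⁺][CO3^2-]/[HCO3-]:  pH = pK2 − log₁₀([HCO3-]/[CO3^2-])
log₁₀(2240) = +3.350
pH = 10.30 − (+3.350) = 6.95

pH = 6.95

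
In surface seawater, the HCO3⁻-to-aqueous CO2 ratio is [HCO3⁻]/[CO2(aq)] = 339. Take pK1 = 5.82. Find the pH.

From K1 = [H⁺][HCO3⁻]/[CO2(aq)]:  pH = pK1 + log₁₀([HCO3⁻]/[CO2(aq)])
log₁₀(339) = +2.530
pH = 5.82 + (+2.530) = 8.35

pH = 8.35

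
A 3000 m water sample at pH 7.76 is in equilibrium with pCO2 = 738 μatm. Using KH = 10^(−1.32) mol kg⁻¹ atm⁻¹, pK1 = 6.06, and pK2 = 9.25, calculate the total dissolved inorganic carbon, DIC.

DIC = 1.86 mmol/kg

[CO2*] = KH · pCO2 = 10^(−1.32) × 738×10^-6 = 3.532×10^-5 mol/kg
α₀ = 1/(1 + K1/[H⁺] + K1K2/[H⁺]²) = 1/(1 + 10^+1.70 + 10^+0.21) = 0.01896
DIC = [CO2*]/α₀ = 3.532×10^-5 / 0.01896 = 1.86 mmol/kg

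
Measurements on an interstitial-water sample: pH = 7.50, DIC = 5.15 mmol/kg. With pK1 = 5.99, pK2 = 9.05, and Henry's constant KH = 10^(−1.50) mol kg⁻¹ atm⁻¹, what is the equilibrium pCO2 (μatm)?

pCO2 = 4750 μatm

α₀ = 1 / (1 + K1/[H⁺] + K1K2/[H⁺]²) = 1 / (1 + 10^+1.51 + 10^-0.04)
   = 1 / (1 + 32.359 + 0.91201) = 1/34.271 = 0.02918
[CO2*] = α₀ × DIC = 0.02918 × 5.15 = 0.1503 mmol/kg
pCO2 = [CO2*]/KH = 1.503×10^-4 / 3.162×10^-2 = 4750 μatm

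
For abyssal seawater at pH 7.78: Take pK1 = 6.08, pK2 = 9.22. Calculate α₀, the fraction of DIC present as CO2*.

α₀ = 0.0189

α₀ = 1 / (1 + K1/[H⁺] + K1K2/[H⁺]²) = 1 / (1 + 10^+1.70 + 10^+0.26)
   = 1 / (1 + 50.119 + 1.8197) = 1/52.938 = 0.01889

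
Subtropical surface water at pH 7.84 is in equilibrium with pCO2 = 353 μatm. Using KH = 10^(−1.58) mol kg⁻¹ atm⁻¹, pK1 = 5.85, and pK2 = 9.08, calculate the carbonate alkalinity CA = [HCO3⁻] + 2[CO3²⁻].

CA = 1.01 mmol/kg

[CO2*] = KH · pCO2 = 10^(−1.58) × 353×10^-6 = 9.285×10^-6 mol/kg
α₀ = 1/(1 + K1/[H⁺] + K1K2/[H⁺]²) = 1/(1 + 10^+1.99 + 10^+0.75) = 0.009583
DIC = [CO2*]/α₀ = 9.285×10^-6 / 0.009583 = 0.9688 mmol/kg
CA = (α₁ + 2α₂)·DIC = (0.9365 + 2×0.05389) × 0.9688 = 1.01 mmol/kg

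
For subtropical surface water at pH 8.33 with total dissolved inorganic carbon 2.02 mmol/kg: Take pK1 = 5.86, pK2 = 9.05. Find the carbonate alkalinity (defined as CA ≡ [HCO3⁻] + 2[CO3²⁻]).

CA = [HCO3⁻] + 2[CO3²⁻] = (α₁ + 2α₂)·DIC
At pH 8.33: [H⁺]/K1 = 10^-2.47 = 0.0033884, K2/[H⁺] = 10^-0.72 = 0.19055
α₁ = 1/(1 + 0.0033884 + 0.19055) = 1/1.1939 = 0.8376; α₂ = α₁·K2/[H⁺] = 0.1596
α₁ + 2α₂ = 1.1568
CA = 1.1568 × 2.02 = 2.34 mmol/kg

CA = 2.34 mmol/kg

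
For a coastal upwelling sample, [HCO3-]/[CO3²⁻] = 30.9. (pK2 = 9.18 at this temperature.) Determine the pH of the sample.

From K2 = [H⁺][CO3²⁻]/[HCO3-]:  pH = pK2 − log₁₀([HCO3-]/[CO3²⁻])
log₁₀(30.9) = +1.490
pH = 9.18 − (+1.490) = 7.69

pH = 7.69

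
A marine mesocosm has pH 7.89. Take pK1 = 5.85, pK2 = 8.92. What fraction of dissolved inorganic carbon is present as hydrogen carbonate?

α₁ = 1 / (1 + [H⁺]/K1 + K2/[H⁺]) = 1 / (1 + 10^-2.04 + 10^-1.03)
   = 1 / (1 + 0.0091201 + 0.093325) = 1/1.1024 = 0.9071

α₁ = 0.907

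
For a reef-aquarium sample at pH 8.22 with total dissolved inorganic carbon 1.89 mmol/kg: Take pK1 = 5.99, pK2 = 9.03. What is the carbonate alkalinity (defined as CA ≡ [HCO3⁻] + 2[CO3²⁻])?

CA = [HCO3⁻] + 2[CO3²⁻] = (α₁ + 2α₂)·DIC
At pH 8.22: [H⁺]/K1 = 10^-2.23 = 0.0058884, K2/[H⁺] = 10^-0.81 = 0.15488
α₁ = 1/(1 + 0.0058884 + 0.15488) = 1/1.1608 = 0.8615; α₂ = α₁·K2/[H⁺] = 0.1334
α₁ + 2α₂ = 1.1284
CA = 1.1284 × 1.89 = 2.13 mmol/kg

CA = 2.13 mmol/kg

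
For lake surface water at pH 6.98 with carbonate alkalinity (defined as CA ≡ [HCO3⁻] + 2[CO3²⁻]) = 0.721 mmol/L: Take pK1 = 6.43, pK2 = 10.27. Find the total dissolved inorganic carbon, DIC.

CA = [HCO3⁻] + 2[CO3²⁻] = (α₁ + 2α₂)·DIC
At pH 6.98: [H⁺]/K1 = 10^-0.55 = 0.28184, K2/[H⁺] = 10^-3.29 = 0.00051286
α₁ = 1/(1 + 0.28184 + 0.00051286) = 1/1.2824 = 0.7798; α₂ = α₁·K2/[H⁺] = 0.0003999
α₁ + 2α₂ = 0.7806
DIC = CA / (α₁ + 2α₂) = 0.721 / 0.7806 = 0.924 mmol/L

DIC = 0.924 mmol/L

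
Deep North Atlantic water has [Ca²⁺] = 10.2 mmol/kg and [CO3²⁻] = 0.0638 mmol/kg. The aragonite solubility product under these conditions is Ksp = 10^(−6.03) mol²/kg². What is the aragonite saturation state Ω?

Ω = 0.697

Ksp = 10^(−6.03) = 9.333×10^-7
Ω = [Ca²⁺][CO3²⁻]/Ksp = (10.2×10^-3)(0.0638×10^-3) / 9.333×10^-7 = 0.697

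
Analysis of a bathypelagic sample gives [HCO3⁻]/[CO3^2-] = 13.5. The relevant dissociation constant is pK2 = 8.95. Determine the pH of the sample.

From K2 = [H⁺][CO3^2-]/[HCO3⁻]:  pH = pK2 − log₁₀([HCO3⁻]/[CO3^2-])
log₁₀(13.5) = +1.130
pH = 8.95 − (+1.130) = 7.82

pH = 7.82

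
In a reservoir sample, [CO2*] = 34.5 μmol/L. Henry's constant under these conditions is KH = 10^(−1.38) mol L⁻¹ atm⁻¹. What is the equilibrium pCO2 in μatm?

KH = 10^(−1.38) = 4.169×10^-2 mol L⁻¹ atm⁻¹
pCO2 = [CO2*]/KH = 34.5×10^-6 / 4.169×10^-2 = 8.28×10^-4 atm = 828 μatm

pCO2 = 828 μatm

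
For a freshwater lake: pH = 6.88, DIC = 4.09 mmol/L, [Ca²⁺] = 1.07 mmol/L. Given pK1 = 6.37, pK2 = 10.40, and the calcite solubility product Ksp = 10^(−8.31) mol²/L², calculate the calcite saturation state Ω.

Ω = 0.206

α₂ = 1 / (1 + [H⁺]/K2 + [H⁺]²/(K1K2)) = 1 / (1 + 10^+3.52 + 10^+3.01)
   = 1 / (1 + 3311.3 + 1023.3) = 1/4335.6 = 0.0002306
[CO3²⁻] = α₂ × DIC = 0.0002306 × 4.09 = 0.0009434 mmol/L = 0.9434 μmol/L
Ksp = 10^(−8.31) = 4.898×10^-9
Ω = [Ca²⁺][CO3²⁻]/Ksp = (1.07×10^-3)(9.434×10^-7) / 4.898×10^-9 = 0.206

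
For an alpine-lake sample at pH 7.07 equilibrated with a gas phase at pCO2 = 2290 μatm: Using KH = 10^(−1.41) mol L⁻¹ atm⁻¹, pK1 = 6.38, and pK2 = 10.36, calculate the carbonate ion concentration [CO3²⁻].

[CO2*] = KH · pCO2 = 10^(−1.41) × 2290×10^-6 = 8.909×10^-5 mol/L
α₀ = 1/(1 + K1/[H⁺] + K1K2/[H⁺]²) = 1/(1 + 10^+0.69 + 10^-2.60) = 0.1695
DIC = [CO2*]/α₀ = 8.909×10^-5 / 0.1695 = 0.5257 mmol/L
[CO3²⁻] = α₂·DIC; α₂ = 0.0004257, so [CO3²⁻] = 0.0004257 × 0.5257 = 0.000224 mmol/L = 0.224 μmol/L

[CO3²⁻] = 0.224 μmol/L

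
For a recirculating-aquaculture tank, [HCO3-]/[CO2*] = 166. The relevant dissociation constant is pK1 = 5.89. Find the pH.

From K1 = [H⁺][HCO3-]/[CO2*]:  pH = pK1 + log₁₀([HCO3-]/[CO2*])
log₁₀(166) = +2.220
pH = 5.89 + (+2.220) = 8.11

pH = 8.11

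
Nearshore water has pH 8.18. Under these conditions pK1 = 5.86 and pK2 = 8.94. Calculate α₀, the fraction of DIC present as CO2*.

α₀ = 0.00406

α₀ = 1 / (1 + K1/[H⁺] + K1K2/[H⁺]²) = 1 / (1 + 10^+2.32 + 10^+1.56)
   = 1 / (1 + 208.93 + 36.308) = 1/246.24 = 0.004061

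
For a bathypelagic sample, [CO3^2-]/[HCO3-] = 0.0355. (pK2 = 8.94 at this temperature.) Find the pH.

From K2 = [H⁺][CO3^2-]/[HCO3-]:  pH = pK2 + log₁₀([CO3^2-]/[HCO3-])
log₁₀(0.0355) = -1.450
pH = 8.94 + (-1.450) = 7.49

pH = 7.49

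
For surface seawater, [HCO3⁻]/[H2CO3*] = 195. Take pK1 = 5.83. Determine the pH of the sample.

pH = 8.12

From K1 = [H⁺][HCO3⁻]/[H2CO3*]:  pH = pK1 + log₁₀([HCO3⁻]/[H2CO3*])
log₁₀(195) = +2.290
pH = 5.83 + (+2.290) = 8.12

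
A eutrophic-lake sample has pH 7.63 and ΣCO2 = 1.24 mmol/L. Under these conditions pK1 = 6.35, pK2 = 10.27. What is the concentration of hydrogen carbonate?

[HCO3⁻] = 1.18 mmol/L

α₁ = 1 / (1 + [H⁺]/K1 + K2/[H⁺]) = 1 / (1 + 10^-1.28 + 10^-2.64)
   = 1 / (1 + 0.052481 + 0.0022909) = 1/1.0548 = 0.9481
[HCO3⁻] = α₁ × DIC = 0.9481 × 1.24 = 1.18 mmol/L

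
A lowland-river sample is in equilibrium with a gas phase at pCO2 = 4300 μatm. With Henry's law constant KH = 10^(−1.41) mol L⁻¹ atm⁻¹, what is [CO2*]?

KH = 10^(−1.41) = 3.890×10^-2 mol L⁻¹ atm⁻¹
[CO2*] = KH · pCO2 = 3.890×10^-2 × 4300×10^-6 atm = 1.67×10^-4 mol/L

[CO2*] = 167 μmol/L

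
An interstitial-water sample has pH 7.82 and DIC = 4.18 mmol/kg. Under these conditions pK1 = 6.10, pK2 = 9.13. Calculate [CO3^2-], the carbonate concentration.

α₂ = 1 / (1 + [H⁺]/K2 + [H⁺]²/(K1K2)) = 1 / (1 + 10^+1.31 + 10^-0.41)
   = 1 / (1 + 20.417 + 0.38905) = 1/21.806 = 0.04586
[CO3²⁻] = α₂ × DIC = 0.04586 × 4.18 = 0.192 mmol/kg

[CO3²⁻] = 0.192 mmol/kg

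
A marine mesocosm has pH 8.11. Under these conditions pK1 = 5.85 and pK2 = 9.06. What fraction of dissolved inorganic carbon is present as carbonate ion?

α₂ = 0.100

α₂ = 1 / (1 + [H⁺]/K2 + [H⁺]²/(K1K2)) = 1 / (1 + 10^+0.95 + 10^-1.31)
   = 1 / (1 + 8.9125 + 0.048978) = 1/9.9615 = 0.1004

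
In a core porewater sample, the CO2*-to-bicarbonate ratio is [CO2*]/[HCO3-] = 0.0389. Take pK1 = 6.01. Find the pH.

pH = 7.42

From K1 = [H⁺][HCO3-]/[CO2*]:  pH = pK1 − log₁₀([CO2*]/[HCO3-])
log₁₀(0.0389) = -1.410
pH = 6.01 − (-1.410) = 7.42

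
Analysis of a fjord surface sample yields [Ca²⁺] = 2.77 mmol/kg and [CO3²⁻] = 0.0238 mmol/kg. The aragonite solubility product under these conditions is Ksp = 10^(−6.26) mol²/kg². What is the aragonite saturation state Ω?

Ksp = 10^(−6.26) = 5.495×10^-7
Ω = [Ca²⁺][CO3²⁻]/Ksp = (2.77×10^-3)(0.0238×10^-3) / 5.495×10^-7 = 0.120

Ω = 0.120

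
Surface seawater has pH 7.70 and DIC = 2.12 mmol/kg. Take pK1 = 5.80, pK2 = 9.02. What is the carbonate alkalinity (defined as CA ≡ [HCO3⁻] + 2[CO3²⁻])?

CA = [HCO3⁻] + 2[CO3²⁻] = (α₁ + 2α₂)·DIC
At pH 7.70: [H⁺]/K1 = 10^-1.90 = 0.012589, K2/[H⁺] = 10^-1.32 = 0.047863
α₁ = 1/(1 + 0.012589 + 0.047863) = 1/1.0605 = 0.9430; α₂ = α₁·K2/[H⁺] = 0.04513
α₁ + 2α₂ = 1.0333
CA = 1.0333 × 2.12 = 2.19 mmol/kg

CA = 2.19 mmol/kg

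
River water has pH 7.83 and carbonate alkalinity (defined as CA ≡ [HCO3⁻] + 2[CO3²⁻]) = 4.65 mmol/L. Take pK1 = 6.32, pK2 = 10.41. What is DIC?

CA = [HCO3⁻] + 2[CO3²⁻] = (α₁ + 2α₂)·DIC
At pH 7.83: [H⁺]/K1 = 10^-1.51 = 0.030903, K2/[H⁺] = 10^-2.58 = 0.0026303
α₁ = 1/(1 + 0.030903 + 0.0026303) = 1/1.0335 = 0.9676; α₂ = α₁·K2/[H⁺] = 0.002545
α₁ + 2α₂ = 0.9726
DIC = CA / (α₁ + 2α₂) = 4.65 / 0.9726 = 4.78 mmol/L

DIC = 4.78 mmol/L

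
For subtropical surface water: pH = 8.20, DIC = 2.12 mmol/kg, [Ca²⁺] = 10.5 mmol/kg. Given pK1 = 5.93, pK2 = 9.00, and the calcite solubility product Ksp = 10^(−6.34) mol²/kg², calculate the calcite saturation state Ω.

Ω = 6.63

α₂ = 1 / (1 + [H⁺]/K2 + [H⁺]²/(K1K2)) = 1 / (1 + 10^+0.80 + 10^-1.47)
   = 1 / (1 + 6.3096 + 0.033884) = 1/7.3435 = 0.1362
[CO3²⁻] = α₂ × DIC = 0.1362 × 2.12 = 0.2887 mmol/kg
Ksp = 10^(−6.34) = 4.571×10^-7
Ω = [Ca²⁺][CO3²⁻]/Ksp = (10.5×10^-3)(2.887×10^-4) / 4.571×10^-7 = 6.63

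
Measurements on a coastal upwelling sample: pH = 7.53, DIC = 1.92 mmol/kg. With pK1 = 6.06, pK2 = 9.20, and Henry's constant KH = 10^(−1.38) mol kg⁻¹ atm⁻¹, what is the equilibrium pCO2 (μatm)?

α₀ = 1 / (1 + K1/[H⁺] + K1K2/[H⁺]²) = 1 / (1 + 10^+1.47 + 10^-0.20)
   = 1 / (1 + 29.512 + 0.63096) = 1/31.143 = 0.03211
[CO2*] = α₀ × DIC = 0.03211 × 1.92 = 0.06165 mmol/kg
pCO2 = [CO2*]/KH = 6.165×10^-5 / 4.169×10^-2 = 1480 μatm

pCO2 = 1480 μatm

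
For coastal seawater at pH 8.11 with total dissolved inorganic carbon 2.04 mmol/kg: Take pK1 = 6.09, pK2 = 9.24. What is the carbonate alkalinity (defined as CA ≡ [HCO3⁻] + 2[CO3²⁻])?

CA = 2.16 mmol/kg

CA = [HCO3⁻] + 2[CO3²⁻] = (α₁ + 2α₂)·DIC
At pH 8.11: [H⁺]/K1 = 10^-2.02 = 0.0095499, K2/[H⁺] = 10^-1.13 = 0.074131
α₁ = 1/(1 + 0.0095499 + 0.074131) = 1/1.0837 = 0.9228; α₂ = α₁·K2/[H⁺] = 0.06841
α₁ + 2α₂ = 1.0596
CA = 1.0596 × 2.04 = 2.16 mmol/kg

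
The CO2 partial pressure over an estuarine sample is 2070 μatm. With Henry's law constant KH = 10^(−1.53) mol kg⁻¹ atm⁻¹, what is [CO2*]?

[CO2*] = 61.1 μmol/kg

KH = 10^(−1.53) = 2.951×10^-2 mol kg⁻¹ atm⁻¹
[CO2*] = KH · pCO2 = 2.951×10^-2 × 2070×10^-6 atm = 6.11×10^-5 mol/kg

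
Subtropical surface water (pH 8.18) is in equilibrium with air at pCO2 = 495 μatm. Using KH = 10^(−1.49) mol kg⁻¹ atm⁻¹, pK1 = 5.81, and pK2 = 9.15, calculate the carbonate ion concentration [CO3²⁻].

[CO2*] = KH · pCO2 = 10^(−1.49) × 495×10^-6 = 1.602×10^-5 mol/kg
α₀ = 1/(1 + K1/[H⁺] + K1K2/[H⁺]²) = 1/(1 + 10^+2.37 + 10^+1.40) = 0.003838
DIC = [CO2*]/α₀ = 1.602×10^-5 / 0.003838 = 4.173 mmol/kg
[CO3²⁻] = α₂·DIC; α₂ = 0.09641, so [CO3²⁻] = 0.09641 × 4.173 = 0.402 mmol/kg

[CO3²⁻] = 0.402 mmol/kg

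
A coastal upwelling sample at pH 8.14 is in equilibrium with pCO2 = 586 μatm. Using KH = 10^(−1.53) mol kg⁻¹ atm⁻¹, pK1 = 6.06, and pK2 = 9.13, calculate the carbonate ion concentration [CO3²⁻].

[CO3²⁻] = 0.213 mmol/kg

[CO2*] = KH · pCO2 = 10^(−1.53) × 586×10^-6 = 1.729×10^-5 mol/kg
α₀ = 1/(1 + K1/[H⁺] + K1K2/[H⁺]²) = 1/(1 + 10^+2.08 + 10^+1.09) = 0.007489
DIC = [CO2*]/α₀ = 1.729×10^-5 / 0.007489 = 2.309 mmol/kg
[CO3²⁻] = α₂·DIC; α₂ = 0.09213, so [CO3²⁻] = 0.09213 × 2.309 = 0.213 mmol/kg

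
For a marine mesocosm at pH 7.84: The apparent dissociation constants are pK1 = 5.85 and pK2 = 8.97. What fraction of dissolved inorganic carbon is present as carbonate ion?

α₂ = 0.0684

α₂ = 1 / (1 + [H⁺]/K2 + [H⁺]²/(K1K2)) = 1 / (1 + 10^+1.13 + 10^-0.86)
   = 1 / (1 + 13.490 + 0.13804) = 1/14.628 = 0.06836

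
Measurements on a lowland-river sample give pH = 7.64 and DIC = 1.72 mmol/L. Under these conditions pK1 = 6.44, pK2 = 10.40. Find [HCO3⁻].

[HCO3⁻] = 1.62 mmol/L

α₁ = 1 / (1 + [H⁺]/K1 + K2/[H⁺]) = 1 / (1 + 10^-1.20 + 10^-2.76)
   = 1 / (1 + 0.063096 + 0.0017378) = 1/1.0648 = 0.9391
[HCO3⁻] = α₁ × DIC = 0.9391 × 1.72 = 1.62 mmol/L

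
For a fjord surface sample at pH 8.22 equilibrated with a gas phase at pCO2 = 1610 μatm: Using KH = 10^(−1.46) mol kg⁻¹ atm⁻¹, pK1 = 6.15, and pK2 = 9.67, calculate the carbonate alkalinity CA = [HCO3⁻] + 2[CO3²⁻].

[CO2*] = KH · pCO2 = 10^(−1.46) × 1610×10^-6 = 5.582×10^-5 mol/kg
α₀ = 1/(1 + K1/[H⁺] + K1K2/[H⁺]²) = 1/(1 + 10^+2.07 + 10^+0.62) = 0.008153
DIC = [CO2*]/α₀ = 5.582×10^-5 / 0.008153 = 6.847 mmol/kg
CA = (α₁ + 2α₂)·DIC = (0.9579 + 2×0.03399) × 6.847 = 7.02 mmol/kg

CA = 7.02 mmol/kg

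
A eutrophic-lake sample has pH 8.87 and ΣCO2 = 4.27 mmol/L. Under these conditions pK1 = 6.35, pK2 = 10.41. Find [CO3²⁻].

α₂ = 1 / (1 + [H⁺]/K2 + [H⁺]²/(K1K2)) = 1 / (1 + 10^+1.54 + 10^-0.98)
   = 1 / (1 + 34.674 + 0.10471) = 1/35.778 = 0.02795
[CO3²⁻] = α₂ × DIC = 0.02795 × 4.27 = 0.119 mmol/L

[CO3²⁻] = 0.119 mmol/L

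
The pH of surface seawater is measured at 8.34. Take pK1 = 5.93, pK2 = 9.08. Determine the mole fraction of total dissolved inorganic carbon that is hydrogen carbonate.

α₁ = 1 / (1 + [H⁺]/K1 + K2/[H⁺]) = 1 / (1 + 10^-2.41 + 10^-0.74)
   = 1 / (1 + 0.0038905 + 0.18197) = 1/1.1859 = 0.8433

α₁ = 0.843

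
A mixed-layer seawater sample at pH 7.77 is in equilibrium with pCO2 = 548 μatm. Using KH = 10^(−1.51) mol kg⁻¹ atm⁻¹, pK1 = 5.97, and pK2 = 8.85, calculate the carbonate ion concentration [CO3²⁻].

[CO3²⁻] = 0.0889 mmol/kg

[CO2*] = KH · pCO2 = 10^(−1.51) × 548×10^-6 = 1.693×10^-5 mol/kg
α₀ = 1/(1 + K1/[H⁺] + K1K2/[H⁺]²) = 1/(1 + 10^+1.80 + 10^+0.72) = 0.01442
DIC = [CO2*]/α₀ = 1.693×10^-5 / 0.01442 = 1.174 mmol/kg
[CO3²⁻] = α₂·DIC; α₂ = 0.07568, so [CO3²⁻] = 0.07568 × 1.174 = 0.0889 mmol/kg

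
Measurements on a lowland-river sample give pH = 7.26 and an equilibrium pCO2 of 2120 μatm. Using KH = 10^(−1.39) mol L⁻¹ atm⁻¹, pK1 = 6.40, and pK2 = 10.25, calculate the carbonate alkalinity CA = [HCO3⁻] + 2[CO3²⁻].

CA = 0.627 mmol/L

[CO2*] = KH · pCO2 = 10^(−1.39) × 2120×10^-6 = 8.636×10^-5 mol/L
α₀ = 1/(1 + K1/[H⁺] + K1K2/[H⁺]²) = 1/(1 + 10^+0.86 + 10^-2.13) = 0.1212
DIC = [CO2*]/α₀ = 8.636×10^-5 / 0.1212 = 0.7127 mmol/L
CA = (α₁ + 2α₂)·DIC = (0.8779 + 2×0.0008984) × 0.7127 = 0.627 mmol/L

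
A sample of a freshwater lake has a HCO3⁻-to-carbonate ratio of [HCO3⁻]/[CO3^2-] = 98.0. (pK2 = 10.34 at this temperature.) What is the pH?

pH = 8.35

From K2 = [H⁺][CO3^2-]/[HCO3⁻]:  pH = pK2 − log₁₀([HCO3⁻]/[CO3^2-])
log₁₀(98.0) = +1.991
pH = 10.34 − (+1.991) = 8.35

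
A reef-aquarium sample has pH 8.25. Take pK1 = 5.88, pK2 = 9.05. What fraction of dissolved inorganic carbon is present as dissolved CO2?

α₀ = 0.00367

α₀ = 1 / (1 + K1/[H⁺] + K1K2/[H⁺]²) = 1 / (1 + 10^+2.37 + 10^+1.57)
   = 1 / (1 + 234.42 + 37.154) = 1/272.58 = 0.003669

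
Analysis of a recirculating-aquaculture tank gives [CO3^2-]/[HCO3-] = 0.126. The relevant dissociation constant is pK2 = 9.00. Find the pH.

pH = 8.10

From K2 = [H⁺][CO3^2-]/[HCO3-]:  pH = pK2 + log₁₀([CO3^2-]/[HCO3-])
log₁₀(0.126) = -0.900
pH = 9.00 + (-0.900) = 8.10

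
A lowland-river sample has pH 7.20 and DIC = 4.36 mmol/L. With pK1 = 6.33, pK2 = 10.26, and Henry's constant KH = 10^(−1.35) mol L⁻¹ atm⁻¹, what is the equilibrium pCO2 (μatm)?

pCO2 = 1.16×10^4 μatm

α₀ = 1 / (1 + K1/[H⁺] + K1K2/[H⁺]²) = 1 / (1 + 10^+0.87 + 10^-2.19)
   = 1 / (1 + 7.4131 + 0.0064565) = 1/8.4196 = 0.1188
[CO2*] = α₀ × DIC = 0.1188 × 4.36 = 0.5178 mmol/L
pCO2 = [CO2*]/KH = 5.178×10^-4 / 4.467×10^-2 = 1.16×10^4 μatm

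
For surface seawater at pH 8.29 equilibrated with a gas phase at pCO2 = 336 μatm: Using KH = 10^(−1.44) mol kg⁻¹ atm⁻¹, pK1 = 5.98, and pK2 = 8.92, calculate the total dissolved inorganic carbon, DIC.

[CO2*] = KH · pCO2 = 10^(−1.44) × 336×10^-6 = 1.220×10^-5 mol/kg
α₀ = 1/(1 + K1/[H⁺] + K1K2/[H⁺]²) = 1/(1 + 10^+2.31 + 10^+1.68) = 0.003952
DIC = [CO2*]/α₀ = 1.220×10^-5 / 0.003952 = 3.09 mmol/kg

DIC = 3.09 mmol/kg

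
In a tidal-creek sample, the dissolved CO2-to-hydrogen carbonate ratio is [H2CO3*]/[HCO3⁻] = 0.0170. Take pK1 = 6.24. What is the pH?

pH = 8.01

From K1 = [H⁺][HCO3⁻]/[H2CO3*]:  pH = pK1 − log₁₀([H2CO3*]/[HCO3⁻])
log₁₀(0.0170) = -1.770
pH = 6.24 − (-1.770) = 8.01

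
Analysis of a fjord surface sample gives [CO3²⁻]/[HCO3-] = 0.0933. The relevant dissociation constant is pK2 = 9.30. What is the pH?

pH = 8.27

From K2 = [H⁺][CO3²⁻]/[HCO3-]:  pH = pK2 + log₁₀([CO3²⁻]/[HCO3-])
log₁₀(0.0933) = -1.030
pH = 9.30 + (-1.030) = 8.27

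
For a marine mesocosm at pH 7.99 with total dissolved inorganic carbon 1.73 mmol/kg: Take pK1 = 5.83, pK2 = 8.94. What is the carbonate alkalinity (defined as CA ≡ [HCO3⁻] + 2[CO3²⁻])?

CA = [HCO3⁻] + 2[CO3²⁻] = (α₁ + 2α₂)·DIC
At pH 7.99: [H⁺]/K1 = 10^-2.16 = 0.0069183, K2/[H⁺] = 10^-0.95 = 0.11220
α₁ = 1/(1 + 0.0069183 + 0.11220) = 1/1.1191 = 0.8936; α₂ = α₁·K2/[H⁺] = 0.1003
α₁ + 2α₂ = 1.0941
CA = 1.0941 × 1.73 = 1.89 mmol/kg

CA = 1.89 mmol/kg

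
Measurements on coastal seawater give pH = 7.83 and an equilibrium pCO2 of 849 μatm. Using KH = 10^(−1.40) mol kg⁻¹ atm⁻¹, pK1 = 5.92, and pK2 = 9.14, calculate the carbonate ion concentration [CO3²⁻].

[CO3²⁻] = 0.135 mmol/kg

[CO2*] = KH · pCO2 = 10^(−1.40) × 849×10^-6 = 3.380×10^-5 mol/kg
α₀ = 1/(1 + K1/[H⁺] + K1K2/[H⁺]²) = 1/(1 + 10^+1.91 + 10^+0.60) = 0.01159
DIC = [CO2*]/α₀ = 3.380×10^-5 / 0.01159 = 2.916 mmol/kg
[CO3²⁻] = α₂·DIC; α₂ = 0.04615, so [CO3²⁻] = 0.04615 × 2.916 = 0.135 mmol/kg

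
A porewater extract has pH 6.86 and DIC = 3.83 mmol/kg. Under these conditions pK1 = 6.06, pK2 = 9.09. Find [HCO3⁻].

[HCO3⁻] = 3.29 mmol/kg

α₁ = 1 / (1 + [H⁺]/K1 + K2/[H⁺]) = 1 / (1 + 10^-0.80 + 10^-2.23)
   = 1 / (1 + 0.15849 + 0.0058884) = 1/1.1644 = 0.8588
[HCO3⁻] = α₁ × DIC = 0.8588 × 3.83 = 3.29 mmol/kg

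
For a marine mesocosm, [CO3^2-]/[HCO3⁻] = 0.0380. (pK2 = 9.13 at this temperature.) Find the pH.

From K2 = [H⁺][CO3^2-]/[HCO3⁻]:  pH = pK2 + log₁₀([CO3^2-]/[HCO3⁻])
log₁₀(0.0380) = -1.420
pH = 9.13 + (-1.420) = 7.71

pH = 7.71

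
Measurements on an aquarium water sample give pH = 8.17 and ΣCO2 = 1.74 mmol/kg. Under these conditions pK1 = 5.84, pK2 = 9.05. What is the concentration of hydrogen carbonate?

α₁ = 1 / (1 + [H⁺]/K1 + K2/[H⁺]) = 1 / (1 + 10^-2.33 + 10^-0.88)
   = 1 / (1 + 0.0046774 + 0.13183) = 1/1.1365 = 0.8799
[HCO3⁻] = α₁ × DIC = 0.8799 × 1.74 = 1.53 mmol/kg

[HCO3⁻] = 1.53 mmol/kg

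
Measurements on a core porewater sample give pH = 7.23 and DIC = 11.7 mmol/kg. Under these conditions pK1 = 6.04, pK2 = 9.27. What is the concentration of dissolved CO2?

α₀ = 1 / (1 + K1/[H⁺] + K1K2/[H⁺]²) = 1 / (1 + 10^+1.19 + 10^-0.85)
   = 1 / (1 + 15.488 + 0.14125) = 1/16.629 = 0.06013
[CO2*] = α₀ × DIC = 0.06013 × 11.7 = 0.704 mmol/kg

[CO2*] = 0.704 mmol/kg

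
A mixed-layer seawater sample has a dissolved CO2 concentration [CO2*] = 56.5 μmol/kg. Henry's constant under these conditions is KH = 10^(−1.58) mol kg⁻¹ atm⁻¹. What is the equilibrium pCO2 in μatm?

pCO2 = 2150 μatm

KH = 10^(−1.58) = 2.630×10^-2 mol kg⁻¹ atm⁻¹
pCO2 = [CO2*]/KH = 56.5×10^-6 / 2.630×10^-2 = 2.15×10^-3 atm = 2150 μatm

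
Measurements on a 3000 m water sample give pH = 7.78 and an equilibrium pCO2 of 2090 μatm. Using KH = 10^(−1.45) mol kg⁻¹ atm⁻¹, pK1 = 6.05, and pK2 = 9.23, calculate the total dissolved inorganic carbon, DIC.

[CO2*] = KH · pCO2 = 10^(−1.45) × 2090×10^-6 = 7.416×10^-5 mol/kg
α₀ = 1/(1 + K1/[H⁺] + K1K2/[H⁺]²) = 1/(1 + 10^+1.73 + 10^+0.28) = 0.01767
DIC = [CO2*]/α₀ = 7.416×10^-5 / 0.01767 = 4.20 mmol/kg

DIC = 4.20 mmol/kg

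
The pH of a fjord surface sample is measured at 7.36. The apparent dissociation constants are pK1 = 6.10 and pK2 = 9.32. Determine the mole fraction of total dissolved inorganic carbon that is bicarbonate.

α₁ = 0.938

α₁ = 1 / (1 + [H⁺]/K1 + K2/[H⁺]) = 1 / (1 + 10^-1.26 + 10^-1.96)
   = 1 / (1 + 0.054954 + 0.010965) = 1/1.0659 = 0.9382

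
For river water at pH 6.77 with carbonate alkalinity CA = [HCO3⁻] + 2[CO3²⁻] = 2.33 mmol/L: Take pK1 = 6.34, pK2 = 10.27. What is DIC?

CA = [HCO3⁻] + 2[CO3²⁻] = (α₁ + 2α₂)·DIC
At pH 6.77: [H⁺]/K1 = 10^-0.43 = 0.37154, K2/[H⁺] = 10^-3.50 = 0.00031623
α₁ = 1/(1 + 0.37154 + 0.00031623) = 1/1.3719 = 0.7289; α₂ = α₁·K2/[H⁺] = 0.0002305
α₁ + 2α₂ = 0.7294
DIC = CA / (α₁ + 2α₂) = 2.33 / 0.7294 = 3.19 mmol/L

DIC = 3.19 mmol/L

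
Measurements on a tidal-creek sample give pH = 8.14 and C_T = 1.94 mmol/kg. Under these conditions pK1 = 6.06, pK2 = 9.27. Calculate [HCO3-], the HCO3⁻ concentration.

α₁ = 1 / (1 + [H⁺]/K1 + K2/[H⁺]) = 1 / (1 + 10^-2.08 + 10^-1.13)
   = 1 / (1 + 0.0083176 + 0.074131) = 1/1.0824 = 0.9238
[HCO3⁻] = α₁ × DIC = 0.9238 × 1.94 = 1.79 mmol/kg

[HCO3⁻] = 1.79 mmol/kg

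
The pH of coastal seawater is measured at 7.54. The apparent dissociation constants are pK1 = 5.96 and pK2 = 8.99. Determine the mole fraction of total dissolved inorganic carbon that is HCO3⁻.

α₁ = 0.942

α₁ = 1 / (1 + [H⁺]/K1 + K2/[H⁺]) = 1 / (1 + 10^-1.58 + 10^-1.45)
   = 1 / (1 + 0.026303 + 0.035481) = 1/1.0618 = 0.9418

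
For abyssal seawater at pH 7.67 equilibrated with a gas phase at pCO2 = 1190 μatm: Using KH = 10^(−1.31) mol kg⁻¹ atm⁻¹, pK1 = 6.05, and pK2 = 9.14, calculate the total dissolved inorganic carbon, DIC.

DIC = 2.57 mmol/kg

[CO2*] = KH · pCO2 = 10^(−1.31) × 1190×10^-6 = 5.828×10^-5 mol/kg
α₀ = 1/(1 + K1/[H⁺] + K1K2/[H⁺]²) = 1/(1 + 10^+1.62 + 10^+0.15) = 0.02268
DIC = [CO2*]/α₀ = 5.828×10^-5 / 0.02268 = 2.57 mmol/kg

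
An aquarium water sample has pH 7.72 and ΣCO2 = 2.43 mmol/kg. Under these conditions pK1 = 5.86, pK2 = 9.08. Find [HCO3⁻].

α₁ = 1 / (1 + [H⁺]/K1 + K2/[H⁺]) = 1 / (1 + 10^-1.86 + 10^-1.36)
   = 1 / (1 + 0.013804 + 0.043652) = 1/1.0575 = 0.9457
[HCO3⁻] = α₁ × DIC = 0.9457 × 2.43 = 2.30 mmol/kg

[HCO3⁻] = 2.30 mmol/kg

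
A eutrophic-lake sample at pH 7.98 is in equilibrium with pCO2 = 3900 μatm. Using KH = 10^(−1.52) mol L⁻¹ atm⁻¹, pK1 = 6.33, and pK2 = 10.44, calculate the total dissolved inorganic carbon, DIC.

DIC = 5.40 mmol/L

[CO2*] = KH · pCO2 = 10^(−1.52) × 3900×10^-6 = 1.178×10^-4 mol/L
α₀ = 1/(1 + K1/[H⁺] + K1K2/[H⁺]²) = 1/(1 + 10^+1.65 + 10^-0.81) = 0.02182
DIC = [CO2*]/α₀ = 1.178×10^-4 / 0.02182 = 5.40 mmol/L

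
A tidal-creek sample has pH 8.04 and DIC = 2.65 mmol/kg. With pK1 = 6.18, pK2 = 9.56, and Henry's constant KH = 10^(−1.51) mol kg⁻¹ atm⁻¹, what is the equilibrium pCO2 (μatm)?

pCO2 = 1130 μatm

α₀ = 1 / (1 + K1/[H⁺] + K1K2/[H⁺]²) = 1 / (1 + 10^+1.86 + 10^+0.34)
   = 1 / (1 + 72.444 + 2.1878) = 1/75.631 = 0.01322
[CO2*] = α₀ × DIC = 0.01322 × 2.65 = 0.03504 mmol/kg
pCO2 = [CO2*]/KH = 3.504×10^-5 / 3.090×10^-2 = 1130 μatm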